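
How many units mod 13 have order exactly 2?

1

φ(13) = 13 − 1 = 12 = 2^2 · 3.
(Z/13Z)^× is cyclic (|G| = 12); a cyclic group of order m has exactly φ(d) elements of each order d | m, and none otherwise.
2 | 12, and φ(2) = 2 − 1 = 1.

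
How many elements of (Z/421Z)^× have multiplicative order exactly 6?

2

φ(421) = 421 − 1 = 420 = 2^2 · 3 · 5 · 7.
(Z/421Z)^× is cyclic (|G| = 420); a cyclic group of order m has exactly φ(d) elements of each order d | m, and none otherwise.
6 = 2 · 3 divides 420, and φ(6) = 2.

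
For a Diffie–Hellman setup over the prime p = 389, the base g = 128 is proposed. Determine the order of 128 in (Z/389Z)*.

388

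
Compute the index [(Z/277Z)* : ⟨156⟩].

4

Since 156 ∈ (Z/277Z)^×, its order divides φ(277) = 277 − 1 = 276 = 2^2 · 3 · 23.
Divisors of 276: 1, 2, 3, 4, 6, 12, 23, 46, 69, 92, 138, 276.
Check 156^d mod 277 for each divisor in increasing order:
156^1 ≡ 156
156^2 ≡ 237
156^3 ≡ 131
156^4 ≡ 215
156^6 ≡ 264
156^12 ≡ 169
156^23 ≡ 160
156^46 ≡ 116
156^69 ≡ 1
So ord_277(156) = 69, hence |⟨156⟩| = 69.
The index is φ(277) / ord(156) = 276 / 69 = 4.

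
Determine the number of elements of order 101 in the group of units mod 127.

0

φ(127) = 127 − 1 = 126 = 2 · 3^2 · 7.
(Z/127Z)^× is cyclic (|G| = 126); a cyclic group of order m has exactly φ(d) elements of each order d | m, and none otherwise.
101 does not divide 126, so no element of (Z/127Z)^× has order 101.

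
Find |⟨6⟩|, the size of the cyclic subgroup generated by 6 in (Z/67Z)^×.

33

ord(6) | φ(67) = 67 − 1 = 66 = 2 · 3 · 11.
Divisors of 66: 1, 2, 3, 6, 11, 22, 33, 66.
Test each divisor d:
6^1 ≡ 6 (mod 67)
6^2 ≡ 36 (mod 67)
6^3 ≡ 15 (mod 67)
6^6 ≡ 24 (mod 67)
6^11 ≡ 29 (mod 67)
6^22 ≡ 37 (mod 67)
6^33 ≡ 1 (mod 67) ✓
The smallest such exponent is 33, so the order of 6 is 33.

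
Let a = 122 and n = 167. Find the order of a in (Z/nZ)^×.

83

Since 122 ∈ (Z/167Z)^×, its order divides φ(167) = 167 − 1 = 166 = 2 · 83.
Divisors of 166: 1, 2, 83, 166.
Evaluate successive powers at the divisors of 166:
122^1 ≡ 122
122^2 ≡ 21
122^83 ≡ 1
The smallest such exponent is 83, so the order of 122 is 83.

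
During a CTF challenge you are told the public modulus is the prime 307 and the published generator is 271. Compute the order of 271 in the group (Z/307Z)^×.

ord(271) | φ(307) = 307 − 1 = 306 = 2 · 3^2 · 17.
Divisors of 306: 1, 2, 3, 6, 9, 17, 18, 34, 51, 102, 153, 306.
Check 271^d mod 307 for each divisor in increasing order:
271^1 ≡ 271
271^2 ≡ 68
271^3 ≡ 8
271^6 ≡ 64
271^9 ≡ 205
271^17 ≡ 18
271^18 ≡ 273
271^34 ≡ 17
271^51 ≡ 306
271^102 ≡ 1
Hence ord(271) = 102.

102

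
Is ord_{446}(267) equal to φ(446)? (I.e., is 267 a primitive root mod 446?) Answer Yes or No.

φ(446) = φ(2)·φ(223) = 1·222 = 222 = 2 · 3 · 37.
An element g generates (Z/446Z)^× iff g^(222/q) ≢ 1 (mod 446) for each prime q ∈ {2, 3, 37}.
267^111 ≡ 445 (mod 446)  [q = 2: ≢ 1 ✓]
267^74 ≡ 39 (mod 446)  [q = 3: ≢ 1 ✓]
267^6 ≡ 227 (mod 446)  [q = 37: ≢ 1 ✓]
None equal 1, so ord_446(267) = 222: 267 is a primitive root.

Yes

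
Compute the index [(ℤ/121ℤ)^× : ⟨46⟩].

Since 46 ∈ (Z/121Z)^×, its order divides φ(121) = φ(11^2) = 11·(11−1) = 110 = 2 · 5 · 11.
Divisors of 110: 1, 2, 5, 10, 11, 22, 55, 110.
Compute 46^d (mod 121) for the divisors d until we hit 1:
46^1 ≡ 46 (mod 121)
46^2 ≡ 59 (mod 121)
46^5 ≡ 43 (mod 121)
46^10 ≡ 34 (mod 121)
46^11 ≡ 112 (mod 121)
46^22 ≡ 81 (mod 121)
46^55 ≡ 120 (mod 121)
46^110 ≡ 1 (mod 121) ✓
The order of 46 is 110, so the subgroup it generates has 110 elements.
The index is φ(121) / ord(46) = 110 / 110 = 1.

1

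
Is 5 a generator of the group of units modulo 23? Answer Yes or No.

φ(23) = 23 − 1 = 22 = 2 · 11.
5 is a primitive root mod 23 iff 5^(φ(23)/q) ≢ 1 for every prime q | φ(23), i.e. q ∈ {2, 11}.
5^11 ≡ 22 (mod 23)  [q = 2: ≢ 1 ✓]
5^2 ≡ 2 (mod 23)  [q = 11: ≢ 1 ✓]
All checks pass, so 5 has order 22 and is a primitive root modulo 23.

Yes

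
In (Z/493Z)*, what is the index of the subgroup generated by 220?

112

By Lagrange's theorem, ord_493(220) divides φ(493) = φ(17·29) = (17−1)·(29−1) = 16·28 = 448 = 2^6 · 7.
Divisors of 448: 1, 2, 4, 7, 8, 14, 16, 28, 32, 56, 64, 112, 224, 448.
Check 220^d mod 493 for each divisor in increasing order:
220^1 ≡ 220 (mod 493)
220^2 ≡ 86 (mod 493)
220^4 ≡ 1 (mod 493) ✓
The order of 220 is 4, so the subgroup it generates has 4 elements.
[(Z/493Z)^× : ⟨220⟩] = 448/4 = 112.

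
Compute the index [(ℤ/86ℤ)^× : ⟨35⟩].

By Lagrange's theorem, ord_86(35) divides φ(86) = φ(2)·φ(43) = 1·42 = 42 = 2 · 3 · 7.
Divisors of 42: 1, 2, 3, 6, 7, 14, 21, 42.
Compute 35^d (mod 86) for the divisors d until we hit 1:
35^1 ≡ 35
35^2 ≡ 21
35^3 ≡ 47
35^6 ≡ 59
35^7 ≡ 1
The order of 35 is 7, so the subgroup it generates has 7 elements.
Index = |(Z/86Z)^×| / |⟨35⟩| = 42 / 7 = 6.

6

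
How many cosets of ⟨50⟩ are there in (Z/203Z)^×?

6

By Lagrange's theorem, ord_203(50) divides φ(203) = φ(7·29) = (7−1)·(29−1) = 6·28 = 168 = 2^3 · 3 · 7.
Divisors of 168: 1, 2, 3, 4, 6, 7, 8, 12, 14, 21, 24, 28, 42, 56, 84, 168.
Compute 50^d (mod 203) for the divisors d until we hit 1:
50^1 ≡ 50 (mod 203)
50^2 ≡ 64 (mod 203)
50^3 ≡ 155 (mod 203)
50^4 ≡ 36 (mod 203)
50^6 ≡ 71 (mod 203)
50^7 ≡ 99 (mod 203)
50^8 ≡ 78 (mod 203)
50^12 ≡ 169 (mod 203)
50^14 ≡ 57 (mod 203)
50^21 ≡ 162 (mod 203)
50^24 ≡ 141 (mod 203)
50^28 ≡ 1 (mod 203) ✓
The order of 50 is 28, so the subgroup it generates has 28 elements.
The index is φ(203) / ord(50) = 168 / 28 = 6.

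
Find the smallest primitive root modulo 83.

2

φ(83) = 83 − 1 = 82 = 2 · 41.
Test candidates g = 2, 3, … against the prime factors q ∈ {2, 41} of φ(83): g is a generator iff g^(82/q) ≢ 1 for every such q.
g = 2: 2^41 ≡ 82; 2^2 ≡ 4 — none is 1, so 2 is a primitive root.
The smallest primitive root modulo 83 is 2.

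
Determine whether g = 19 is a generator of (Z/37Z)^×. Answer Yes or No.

φ(37) = 37 − 1 = 36 = 2^2 · 3^2.
It suffices to check that the order of 19 is not a proper divisor of 36: compute 19^(36/q) for q ∈ {2, 3}.
19^18 ≡ 36 (mod 37)  [q = 2: ≢ 1 ✓]
19^12 ≡ 10 (mod 37)  [q = 3: ≢ 1 ✓]
Every test exponent gives a nontrivial residue, hence 19 generates the full group.

Yes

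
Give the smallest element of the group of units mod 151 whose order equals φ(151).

φ(151) = 151 − 1 = 150 = 2 · 3 · 5^2.
Test candidates g = 2, 3, … against the prime factors q ∈ {2, 3, 5} of φ(151): g is a generator iff g^(150/q) ≢ 1 for every such q.
g = 2: 2^75 ≡ 1 — hits 1, so not a primitive root.
g = 3: 3^75 ≡ 150; 3^50 ≡ 1 — hits 1, so not a primitive root.
g = 4: 4^75 ≡ 1 — hits 1, so not a primitive root.
g = 5: 5^75 ≡ 1 — hits 1, so not a primitive root.
g = 6: 6^75 ≡ 150; 6^50 ≡ 32; 6^30 ≡ 59 — none is 1, so 6 is a primitive root.
The smallest primitive root modulo 151 is 6.

6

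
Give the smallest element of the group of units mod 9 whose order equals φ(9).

φ(9) = φ(3^2) = 3·(3−1) = 6 = 2 · 3.
g is a primitive root iff g^(6/q) ≢ 1 (mod 9) for each prime q ∈ {2, 3}.
g = 2: 2^3 ≡ 8; 2^2 ≡ 4 — none is 1, so 2 is a primitive root.
So 2 is the smallest generator of (Z/9Z)^×.

2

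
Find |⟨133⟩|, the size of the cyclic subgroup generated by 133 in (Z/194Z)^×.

By Lagrange's theorem, ord_194(133) divides φ(194) = φ(2)·φ(97) = 1·96 = 96 = 2^5 · 3.
Divisors of 96: 1, 2, 3, 4, 6, 8, 12, 16, 24, 32, 48, 96.
Check 133^d mod 194 for each divisor in increasing order:
133^1 ≡ 133 (mod 194)
133^2 ≡ 35 (mod 194)
133^3 ≡ 193 (mod 194)
133^4 ≡ 61 (mod 194)
133^6 ≡ 1 (mod 194) ✓
So ord_194(133) = 6.

6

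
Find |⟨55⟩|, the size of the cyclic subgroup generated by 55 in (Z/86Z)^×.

ord(55) | φ(86) = φ(2)·φ(43) = 1·42 = 42 = 2 · 3 · 7.
Divisors of 42: 1, 2, 3, 6, 7, 14, 21, 42.
Test each divisor d:
55^1 ≡ 55
55^2 ≡ 15
55^3 ≡ 51
55^6 ≡ 21
55^7 ≡ 37
55^14 ≡ 79
55^21 ≡ 85
55^42 ≡ 1
So ord_86(55) = 42.

42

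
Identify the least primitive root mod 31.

3

φ(31) = 31 − 1 = 30 = 2 · 3 · 5.
g is a primitive root iff g^(30/q) ≢ 1 (mod 31) for each prime q ∈ {2, 3, 5}.
g = 2: 2^15 ≡ 1 — hits 1, so not a primitive root.
g = 3: 3^15 ≡ 30; 3^10 ≡ 25; 3^6 ≡ 16 — none is 1, so 3 is a primitive root.
Hence the least primitive root of 31 is 3.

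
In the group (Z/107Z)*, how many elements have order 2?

1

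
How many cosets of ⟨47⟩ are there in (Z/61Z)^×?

ord(47) | φ(61) = 61 − 1 = 60 = 2^2 · 3 · 5.
Divisors of 60: 1, 2, 3, 4, 5, 6, 10, 12, 15, 20, 30, 60.
Check 47^d mod 61 for each divisor in increasing order:
47^1 ≡ 47
47^2 ≡ 13
47^3 ≡ 1
The order of 47 is 3, so the subgroup it generates has 3 elements.
[(Z/61Z)^× : ⟨47⟩] = 60/3 = 20.

20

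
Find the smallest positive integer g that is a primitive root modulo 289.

3

φ(289) = φ(17^2) = 17·(17−1) = 272 = 2^4 · 17.
Test candidates g = 2, 3, … against the prime factors q ∈ {2, 17} of φ(289): g is a generator iff g^(272/q) ≢ 1 for every such q.
g = 2: 2^136 ≡ 1 — hits 1, so not a primitive root.
g = 3: 3^136 ≡ 288; 3^16 ≡ 171 — none is 1, so 3 is a primitive root.
So 3 is the smallest generator of (Z/289Z)^×.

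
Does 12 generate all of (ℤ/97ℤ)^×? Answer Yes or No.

No

φ(97) = 97 − 1 = 96 = 2^5 · 3.
Test 12^(96/q) mod 97 for each prime factor q of 96:
12^48 ≡ 1 (mod 97)  [q = 2: ≡ 1 ✗]
12^32 ≡ 1 (mod 97)  [q = 3: ≡ 1 ✗]
12^48 ≡ 1 shows ord(12) | 48, strictly less than φ(97); not a primitive root.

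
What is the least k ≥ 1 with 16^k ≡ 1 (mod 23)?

11

The order of 16 must divide φ(23) = 23 − 1 = 22 = 2 · 11.
Divisors of 22: 1, 2, 11, 22.
Compute 16^d (mod 23) for the divisors d until we hit 1:
16^1 ≡ 16
16^2 ≡ 3
16^11 ≡ 1
The smallest such exponent is 11, so the order of 16 is 11.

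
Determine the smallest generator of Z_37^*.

φ(37) = 37 − 1 = 36 = 2^2 · 3^2.
g is a primitive root iff g^(36/q) ≢ 1 (mod 37) for each prime q ∈ {2, 3}.
g = 2: 2^18 ≡ 36; 2^12 ≡ 26 — none is 1, so 2 is a primitive root.
The smallest primitive root modulo 37 is 2.

2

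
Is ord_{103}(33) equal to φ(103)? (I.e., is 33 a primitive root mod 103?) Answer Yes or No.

φ(103) = 103 − 1 = 102 = 2 · 3 · 17.
Test 33^(102/q) mod 103 for each prime factor q of 102:
33^51 ≡ 1 (mod 103)  [q = 2: ≡ 1 ✗]
33^34 ≡ 56 (mod 103)  [q = 3: ≢ 1 ✓]
33^6 ≡ 100 (mod 103)  [q = 17: ≢ 1 ✓]
Since 33^51 ≡ 1, the order of 33 divides 51 < 102, so 33 is not a primitive root.

No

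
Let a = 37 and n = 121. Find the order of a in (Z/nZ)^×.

55

By Lagrange's theorem, ord_121(37) divides φ(121) = φ(11^2) = 11·(11−1) = 110 = 2 · 5 · 11.
Divisors of 110: 1, 2, 5, 10, 11, 22, 55, 110.
Evaluate successive powers at the divisors of 110:
37^1 ≡ 37 (mod 121)
37^2 ≡ 38 (mod 121)
37^5 ≡ 67 (mod 121)
37^10 ≡ 12 (mod 121)
37^11 ≡ 81 (mod 121)
37^22 ≡ 27 (mod 121)
37^55 ≡ 1 (mod 121) ✓
Hence ord(37) = 55.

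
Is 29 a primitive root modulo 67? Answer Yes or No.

No

φ(67) = 67 − 1 = 66 = 2 · 3 · 11.
An element g generates (Z/67Z)^× iff g^(66/q) ≢ 1 (mod 67) for each prime q ∈ {2, 3, 11}.
29^33 ≡ 1 (mod 67)  [q = 2: ≡ 1 ✗]
29^22 ≡ 29 (mod 67)  [q = 3: ≢ 1 ✓]
29^6 ≡ 1 (mod 67)  [q = 11: ≡ 1 ✗]
29^33 ≡ 1 shows ord(29) | 33, strictly less than φ(67); not a primitive root.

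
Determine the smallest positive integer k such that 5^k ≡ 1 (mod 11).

5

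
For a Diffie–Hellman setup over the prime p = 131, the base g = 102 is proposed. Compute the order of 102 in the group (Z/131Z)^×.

65

By Lagrange's theorem, ord_131(102) divides φ(131) = 131 − 1 = 130 = 2 · 5 · 13.
Divisors of 130: 1, 2, 5, 10, 13, 26, 65, 130.
Test each divisor d:
102^1 ≡ 102
102^2 ≡ 55
102^5 ≡ 45
102^10 ≡ 60
102^13 ≡ 61
102^26 ≡ 53
102^65 ≡ 1
Therefore the multiplicative order of 102 modulo 131 is 65.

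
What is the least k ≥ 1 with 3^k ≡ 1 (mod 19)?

The order of 3 must divide φ(19) = 19 − 1 = 18 = 2 · 3^2.
Divisors of 18: 1, 2, 3, 6, 9, 18.
Evaluate successive powers at the divisors of 18:
3^1 ≡ 3
3^2 ≡ 9
3^3 ≡ 8
3^6 ≡ 7
3^9 ≡ 18
3^18 ≡ 1
Therefore the multiplicative order of 3 modulo 19 is 18.

18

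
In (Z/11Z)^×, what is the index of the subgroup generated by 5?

2

Since 5 ∈ (Z/11Z)^×, its order divides φ(11) = 11 − 1 = 10 = 2 · 5.
Divisors of 10: 1, 2, 5, 10.
Test each divisor d:
5^1 ≡ 5 (mod 11)
5^2 ≡ 3 (mod 11)
5^5 ≡ 1 (mod 11) ✓
So ord_11(5) = 5, hence |⟨5⟩| = 5.
Index = |(Z/11Z)^×| / |⟨5⟩| = 10 / 5 = 2.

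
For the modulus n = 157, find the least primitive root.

5

φ(157) = 157 − 1 = 156 = 2^2 · 3 · 13.
g is a primitive root iff g^(156/q) ≢ 1 (mod 157) for each prime q ∈ {2, 3, 13}.
g = 2: 2^78 ≡ 156; 2^52 ≡ 1 — hits 1, so not a primitive root.
g = 3: 3^78 ≡ 1 — hits 1, so not a primitive root.
g = 4: 4^78 ≡ 1 — hits 1, so not a primitive root.
g = 5: 5^78 ≡ 156; 5^52 ≡ 12; 5^12 ≡ 130 — none is 1, so 5 is a primitive root.
Hence the least primitive root of 157 is 5.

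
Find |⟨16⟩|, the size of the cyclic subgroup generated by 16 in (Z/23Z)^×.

11

Since 16 ∈ (Z/23Z)^×, its order divides φ(23) = 23 − 1 = 22 = 2 · 11.
Divisors of 22: 1, 2, 11, 22.
Test each divisor d:
16^1 ≡ 16
16^2 ≡ 3
16^11 ≡ 1
Hence ord(16) = 11.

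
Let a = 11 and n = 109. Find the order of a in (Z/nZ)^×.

108

By Lagrange's theorem, ord_109(11) divides φ(109) = 109 − 1 = 108 = 2^2 · 3^3.
Divisors of 108: 1, 2, 3, 4, 6, 9, 12, 18, 27, 36, 54, 108.
Evaluate successive powers at the divisors of 108:
11^1 ≡ 11
11^2 ≡ 12
11^3 ≡ 23
11^4 ≡ 35
11^6 ≡ 93
11^9 ≡ 68
11^12 ≡ 38
11^18 ≡ 46
11^27 ≡ 76
11^36 ≡ 45
11^54 ≡ 108
11^108 ≡ 1
The smallest such exponent is 108, so the order of 11 is 108.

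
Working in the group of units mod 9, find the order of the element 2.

6

ord(2) | φ(9) = φ(3^2) = 3·(3−1) = 6 = 2 · 3.
Divisors of 6: 1, 2, 3, 6.
Compute 2^d (mod 9) for the divisors d until we hit 1:
2^1 ≡ 2 (mod 9)
2^2 ≡ 4 (mod 9)
2^3 ≡ 8 (mod 9)
2^6 ≡ 1 (mod 9) ✓
The smallest such exponent is 6, so the order of 2 is 6.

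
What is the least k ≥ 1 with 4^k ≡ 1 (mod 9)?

3

ord(4) | φ(9) = φ(3^2) = 3·(3−1) = 6 = 2 · 3.
Divisors of 6: 1, 2, 3, 6.
Compute 4^d (mod 9) for the divisors d until we hit 1:
4^1 ≡ 4
4^2 ≡ 7
4^3 ≡ 1
The smallest such exponent is 3, so the order of 4 is 3.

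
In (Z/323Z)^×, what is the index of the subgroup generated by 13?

8

Since 13 ∈ (Z/323Z)^×, its order divides φ(323) = φ(17·19) = (17−1)·(19−1) = 16·18 = 288 = 2^5 · 3^2.
Divisors of 288: 1, 2, 3, 4, 6, 8, 9, 12, 16, 18, 24, 32, 36, 48, 72, 96, 144, 288.
Compute 13^d (mod 323) for the divisors d until we hit 1:
13^1 ≡ 13 (mod 323)
13^2 ≡ 169 (mod 323)
13^3 ≡ 259 (mod 323)
13^4 ≡ 137 (mod 323)
13^6 ≡ 220 (mod 323)
13^8 ≡ 35 (mod 323)
13^9 ≡ 132 (mod 323)
13^12 ≡ 273 (mod 323)
13^16 ≡ 256 (mod 323)
13^18 ≡ 305 (mod 323)
13^24 ≡ 239 (mod 323)
13^32 ≡ 290 (mod 323)
13^36 ≡ 1 (mod 323) ✓
Thus |⟨13⟩| = ord(13) = 36.
[(Z/323Z)^× : ⟨13⟩] = 288/36 = 8.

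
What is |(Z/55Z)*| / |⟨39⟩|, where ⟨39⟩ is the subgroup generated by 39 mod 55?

4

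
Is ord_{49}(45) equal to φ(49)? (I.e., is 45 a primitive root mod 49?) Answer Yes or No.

Yes

φ(49) = φ(7^2) = 7·(7−1) = 42 = 2 · 3 · 7.
It suffices to check that the order of 45 is not a proper divisor of 42: compute 45^(42/q) for q ∈ {2, 3, 7}.
45^21 ≡ 48 (mod 49)  [q = 2: ≢ 1 ✓]
45^14 ≡ 30 (mod 49)  [q = 3: ≢ 1 ✓]
45^6 ≡ 29 (mod 49)  [q = 7: ≢ 1 ✓]
Every test exponent gives a nontrivial residue, hence 45 generates the full group.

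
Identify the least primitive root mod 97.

5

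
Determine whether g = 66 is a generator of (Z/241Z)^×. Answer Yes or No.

φ(241) = 241 − 1 = 240 = 2^4 · 3 · 5.
An element g generates (Z/241Z)^× iff g^(240/q) ≢ 1 (mod 241) for each prime q ∈ {2, 3, 5}.
66^120 ≡ 240 (mod 241)  [q = 2: ≢ 1 ✓]
66^80 ≡ 15 (mod 241)  [q = 3: ≢ 1 ✓]
66^48 ≡ 87 (mod 241)  [q = 5: ≢ 1 ✓]
None equal 1, so ord_241(66) = 240: 66 is a primitive root.

Yes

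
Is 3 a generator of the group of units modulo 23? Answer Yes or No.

No

φ(23) = 23 − 1 = 22 = 2 · 11.
3 is a primitive root mod 23 iff 3^(φ(23)/q) ≢ 1 for every prime q | φ(23), i.e. q ∈ {2, 11}.
3^11 ≡ 1 (mod 23)  [q = 2: ≡ 1 ✗]
3^2 ≡ 9 (mod 23)  [q = 11: ≢ 1 ✓]
3^11 ≡ 1 shows ord(3) | 11, strictly less than φ(23); not a primitive root.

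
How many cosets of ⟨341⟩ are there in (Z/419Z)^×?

ord(341) | φ(419) = 419 − 1 = 418 = 2 · 11 · 19.
Divisors of 418: 1, 2, 11, 19, 22, 38, 209, 418.
Evaluate successive powers at the divisors of 418:
341^1 ≡ 341
341^2 ≡ 218
341^11 ≡ 379
341^19 ≡ 69
341^22 ≡ 343
341^38 ≡ 152
341^209 ≡ 1
The order of 341 is 209, so the subgroup it generates has 209 elements.
Index = |(Z/419Z)^×| / |⟨341⟩| = 418 / 209 = 2.

2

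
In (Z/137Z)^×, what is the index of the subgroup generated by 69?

2

ord(69) | φ(137) = 137 − 1 = 136 = 2^3 · 17.
Divisors of 136: 1, 2, 4, 8, 17, 34, 68, 136.
Check 69^d mod 137 for each divisor in increasing order:
69^1 ≡ 69 (mod 137)
69^2 ≡ 103 (mod 137)
69^4 ≡ 60 (mod 137)
69^8 ≡ 38 (mod 137)
69^17 ≡ 37 (mod 137)
69^34 ≡ 136 (mod 137)
69^68 ≡ 1 (mod 137) ✓
So ord_137(69) = 68, hence |⟨69⟩| = 68.
The index is φ(137) / ord(69) = 136 / 68 = 2.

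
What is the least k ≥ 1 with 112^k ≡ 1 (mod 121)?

10

Since 112 ∈ (Z/121Z)^×, its order divides φ(121) = φ(11^2) = 11·(11−1) = 110 = 2 · 5 · 11.
Divisors of 110: 1, 2, 5, 10, 11, 22, 55, 110.
Evaluate successive powers at the divisors of 110:
112^1 ≡ 112 (mod 121)
112^2 ≡ 81 (mod 121)
112^5 ≡ 120 (mod 121)
112^10 ≡ 1 (mod 121) ✓
Therefore the multiplicative order of 112 modulo 121 is 10.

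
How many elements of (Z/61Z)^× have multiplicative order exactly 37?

φ(61) = 61 − 1 = 60 = 2^2 · 3 · 5.
In a cyclic group of order 60, there are φ(d) elements of order d for each divisor d of 60, and zero for non-divisors.
Since 37 ∤ 60, the count is 0.

0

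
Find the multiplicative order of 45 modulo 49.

42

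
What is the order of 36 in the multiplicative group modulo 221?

Since 36 ∈ (Z/221Z)^×, its order divides φ(221) = φ(13·17) = (13−1)·(17−1) = 12·16 = 192 = 2^6 · 3.
Divisors of 192: 1, 2, 3, 4, 6, 8, 12, 16, 24, 32, 48, 64, 96, 192.
Check 36^d mod 221 for each divisor in increasing order:
36^1 ≡ 36 (mod 221)
36^2 ≡ 191 (mod 221)
36^3 ≡ 25 (mod 221)
36^4 ≡ 16 (mod 221)
36^6 ≡ 183 (mod 221)
36^8 ≡ 35 (mod 221)
36^12 ≡ 118 (mod 221)
36^16 ≡ 120 (mod 221)
36^24 ≡ 1 (mod 221) ✓
Hence ord(36) = 24.

24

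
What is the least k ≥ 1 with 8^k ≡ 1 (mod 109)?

12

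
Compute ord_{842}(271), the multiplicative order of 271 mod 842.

420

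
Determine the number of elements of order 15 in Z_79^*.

0

φ(79) = 79 − 1 = 78 = 2 · 3 · 13.
Since (Z/79Z)^× is cyclic of order 78, the number of elements of order d is φ(d) when d | 78 and 0 otherwise.
Here 78 is not a multiple of 15, so there are no elements of order 15.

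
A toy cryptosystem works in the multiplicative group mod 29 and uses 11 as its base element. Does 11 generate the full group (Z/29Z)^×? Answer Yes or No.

Yes

φ(29) = 29 − 1 = 28 = 2^2 · 7.
It suffices to check that the order of 11 is not a proper divisor of 28: compute 11^(28/q) for q ∈ {2, 7}.
11^14 ≡ 28 (mod 29)  [q = 2: ≢ 1 ✓]
11^4 ≡ 25 (mod 29)  [q = 7: ≢ 1 ✓]
None equal 1, so ord_29(11) = 28: 11 is a primitive root.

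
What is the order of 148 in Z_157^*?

By Lagrange's theorem, ord_157(148) divides φ(157) = 157 − 1 = 156 = 2^2 · 3 · 13.
Divisors of 156: 1, 2, 3, 4, 6, 12, 13, 26, 39, 52, 78, 156.
Test each divisor d:
148^1 ≡ 148 (mod 157)
148^2 ≡ 81 (mod 157)
148^3 ≡ 56 (mod 157)
148^4 ≡ 124 (mod 157)
148^6 ≡ 153 (mod 157)
148^12 ≡ 16 (mod 157)
148^13 ≡ 13 (mod 157)
148^26 ≡ 12 (mod 157)
148^39 ≡ 156 (mod 157)
148^52 ≡ 144 (mod 157)
148^78 ≡ 1 (mod 157) ✓
The smallest such exponent is 78, so the order of 148 is 78.

78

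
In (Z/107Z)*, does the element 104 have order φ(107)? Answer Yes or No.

φ(107) = 107 − 1 = 106 = 2 · 53.
Test 104^(106/q) mod 107 for each prime factor q of 106:
104^53 ≡ 106 (mod 107)  [q = 2: ≢ 1 ✓]
104^2 ≡ 9 (mod 107)  [q = 53: ≢ 1 ✓]
Every test exponent gives a nontrivial residue, hence 104 generates the full group.

Yes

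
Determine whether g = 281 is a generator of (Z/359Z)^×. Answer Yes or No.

φ(359) = 359 − 1 = 358 = 2 · 179.
281 is a primitive root mod 359 iff 281^(φ(359)/q) ≢ 1 for every prime q | φ(359), i.e. q ∈ {2, 179}.
281^179 ≡ 1 (mod 359)  [q = 2: ≡ 1 ✗]
281^2 ≡ 340 (mod 359)  [q = 179: ≢ 1 ✓]
The check at q = 2 fails, so 281 generates a proper subgroup.

No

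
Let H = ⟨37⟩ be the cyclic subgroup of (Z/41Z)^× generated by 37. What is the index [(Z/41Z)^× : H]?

8

By Lagrange's theorem, ord_41(37) divides φ(41) = 41 − 1 = 40 = 2^3 · 5.
Divisors of 40: 1, 2, 4, 5, 8, 10, 20, 40.
Check 37^d mod 41 for each divisor in increasing order:
37^1 ≡ 37 (mod 41)
37^2 ≡ 16 (mod 41)
37^4 ≡ 10 (mod 41)
37^5 ≡ 1 (mod 41) ✓
The order of 37 is 5, so the subgroup it generates has 5 elements.
Index = |(Z/41Z)^×| / |⟨37⟩| = 40 / 5 = 8.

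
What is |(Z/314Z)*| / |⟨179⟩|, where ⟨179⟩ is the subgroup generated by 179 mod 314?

Since 179 ∈ (Z/314Z)^×, its order divides φ(314) = φ(2)·φ(157) = 1·156 = 156 = 2^2 · 3 · 13.
Divisors of 156: 1, 2, 3, 4, 6, 12, 13, 26, 39, 52, 78, 156.
Check 179^d mod 314 for each divisor in increasing order:
179^1 ≡ 179 (mod 314)
179^2 ≡ 13 (mod 314)
179^3 ≡ 129 (mod 314)
179^4 ≡ 169 (mod 314)
179^6 ≡ 313 (mod 314)
179^12 ≡ 1 (mod 314) ✓
The order of 179 is 12, so the subgroup it generates has 12 elements.
Index = |(Z/314Z)^×| / |⟨179⟩| = 156 / 12 = 13.

13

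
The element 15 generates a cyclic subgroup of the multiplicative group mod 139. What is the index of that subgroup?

1

ord(15) | φ(139) = 139 − 1 = 138 = 2 · 3 · 23.
Divisors of 138: 1, 2, 3, 6, 23, 46, 69, 138.
Compute 15^d (mod 139) for the divisors d until we hit 1:
15^1 ≡ 15 (mod 139)
15^2 ≡ 86 (mod 139)
15^3 ≡ 39 (mod 139)
15^6 ≡ 131 (mod 139)
15^23 ≡ 97 (mod 139)
15^46 ≡ 96 (mod 139)
15^69 ≡ 138 (mod 139)
15^138 ≡ 1 (mod 139) ✓
The order of 15 is 138, so the subgroup it generates has 138 elements.
Index = |(Z/139Z)^×| / |⟨15⟩| = 138 / 138 = 1.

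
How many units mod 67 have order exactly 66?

20

φ(67) = 67 − 1 = 66 = 2 · 3 · 11.
In a cyclic group of order 66, there are φ(d) elements of order d for each divisor d of 66, and zero for non-divisors.
66 = 2 · 3 · 11 divides 66, and φ(66) = 20.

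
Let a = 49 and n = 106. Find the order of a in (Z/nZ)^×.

By Lagrange's theorem, ord_106(49) divides φ(106) = φ(2)·φ(53) = 1·52 = 52 = 2^2 · 13.
Divisors of 52: 1, 2, 4, 13, 26, 52.
Check 49^d mod 106 for each divisor in increasing order:
49^1 ≡ 49
49^2 ≡ 69
49^4 ≡ 97
49^13 ≡ 1
Hence ord(49) = 13.

13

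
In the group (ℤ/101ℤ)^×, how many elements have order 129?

φ(101) = 101 − 1 = 100 = 2^2 · 5^2.
In a cyclic group of order 100, there are φ(d) elements of order d for each divisor d of 100, and zero for non-divisors.
129 does not divide 100, so no element of (Z/101Z)^× has order 129.

0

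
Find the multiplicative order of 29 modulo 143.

30

Since 29 ∈ (Z/143Z)^×, its order divides φ(143) = φ(11·13) = (11−1)·(13−1) = 10·12 = 120 = 2^3 · 3 · 5.
Divisors of 120: 1, 2, 3, 4, 5, 6, 8, 10, 12, 15, 20, 24, 30, 40, 60, 120.
Test each divisor d:
29^1 ≡ 29
29^2 ≡ 126
29^3 ≡ 79
29^4 ≡ 3
29^5 ≡ 87
29^6 ≡ 92
29^8 ≡ 9
29^10 ≡ 133
29^12 ≡ 27
29^15 ≡ 131
29^20 ≡ 100
29^24 ≡ 14
29^30 ≡ 1
Hence ord(29) = 30.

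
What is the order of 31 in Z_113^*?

By Lagrange's theorem, ord_113(31) divides φ(113) = 113 − 1 = 112 = 2^4 · 7.
Divisors of 112: 1, 2, 4, 7, 8, 14, 16, 28, 56, 112.
Test each divisor d:
31^1 ≡ 31 (mod 113)
31^2 ≡ 57 (mod 113)
31^4 ≡ 85 (mod 113)
31^7 ≡ 18 (mod 113)
31^8 ≡ 106 (mod 113)
31^14 ≡ 98 (mod 113)
31^16 ≡ 49 (mod 113)
31^28 ≡ 112 (mod 113)
31^56 ≡ 1 (mod 113) ✓
The smallest such exponent is 56, so the order of 31 is 56.

56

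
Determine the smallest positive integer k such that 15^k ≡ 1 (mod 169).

156

Since 15 ∈ (Z/169Z)^×, its order divides φ(169) = φ(13^2) = 13·(13−1) = 156 = 2^2 · 3 · 13.
Divisors of 156: 1, 2, 3, 4, 6, 12, 13, 26, 39, 52, 78, 156.
Evaluate successive powers at the divisors of 156:
15^1 ≡ 15
15^2 ≡ 56
15^3 ≡ 164
15^4 ≡ 94
15^6 ≡ 25
15^12 ≡ 118
15^13 ≡ 80
15^26 ≡ 147
15^39 ≡ 99
15^52 ≡ 146
15^78 ≡ 168
15^156 ≡ 1
So ord_169(15) = 156.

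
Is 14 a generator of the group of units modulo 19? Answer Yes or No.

φ(19) = 19 − 1 = 18 = 2 · 3^2.
An element g generates (Z/19Z)^× iff g^(18/q) ≢ 1 (mod 19) for each prime q ∈ {2, 3}.
14^9 ≡ 18 (mod 19)  [q = 2: ≢ 1 ✓]
14^6 ≡ 7 (mod 19)  [q = 3: ≢ 1 ✓]
Every test exponent gives a nontrivial residue, hence 14 generates the full group.

Yes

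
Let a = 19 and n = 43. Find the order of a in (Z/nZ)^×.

42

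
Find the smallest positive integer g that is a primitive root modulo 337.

φ(337) = 337 − 1 = 336 = 2^4 · 3 · 7.
Test candidates g = 2, 3, … against the prime factors q ∈ {2, 3, 7} of φ(337): g is a generator iff g^(336/q) ≢ 1 for every such q.
g = 2: 2^168 ≡ 1 — hits 1, so not a primitive root.
g = 3: 3^168 ≡ 1 — hits 1, so not a primitive root.
g = 4: 4^168 ≡ 1 — hits 1, so not a primitive root.
g = 5: 5^168 ≡ 336; 5^112 ≡ 1 — hits 1, so not a primitive root.
g = 6: 6^168 ≡ 1 — hits 1, so not a primitive root.
g = 7: 7^168 ≡ 1 — hits 1, so not a primitive root.
g = 8: 8^168 ≡ 1 — hits 1, so not a primitive root.
g = 9: 9^168 ≡ 1 — hits 1, so not a primitive root.
g = 10: 10^168 ≡ 336; 10^112 ≡ 128; 10^48 ≡ 175 — none is 1, so 10 is a primitive root.
The smallest primitive root modulo 337 is 10.

10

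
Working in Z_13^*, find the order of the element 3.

3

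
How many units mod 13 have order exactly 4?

2

φ(13) = 13 − 1 = 12 = 2^2 · 3.
Since (Z/13Z)^× is cyclic of order 12, the number of elements of order d is φ(d) when d | 12 and 0 otherwise.
4 = 2^2 divides 12, and φ(4) = 2.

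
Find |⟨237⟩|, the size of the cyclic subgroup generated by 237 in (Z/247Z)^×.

9

ord(237) | φ(247) = φ(13·19) = (13−1)·(19−1) = 12·18 = 216 = 2^3 · 3^3.
Divisors of 216: 1, 2, 3, 4, 6, 8, 9, 12, 18, 24, 27, 36, 54, 72, 108, 216.
Compute 237^d (mod 247) for the divisors d until we hit 1:
237^1 ≡ 237
237^2 ≡ 100
237^3 ≡ 235
237^4 ≡ 120
237^6 ≡ 144
237^8 ≡ 74
237^9 ≡ 1
Therefore the multiplicative order of 237 modulo 247 is 9.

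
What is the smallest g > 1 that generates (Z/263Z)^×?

φ(263) = 263 − 1 = 262 = 2 · 131.
Test candidates g = 2, 3, … against the prime factors q ∈ {2, 131} of φ(263): g is a generator iff g^(262/q) ≢ 1 for every such q.
g = 2: 2^131 ≡ 1 — hits 1, so not a primitive root.
g = 3: 3^131 ≡ 1 — hits 1, so not a primitive root.
g = 4: 4^131 ≡ 1 — hits 1, so not a primitive root.
g = 5: 5^131 ≡ 262; 5^2 ≡ 25 — none is 1, so 5 is a primitive root.
So 5 is the smallest generator of (Z/263Z)^×.

5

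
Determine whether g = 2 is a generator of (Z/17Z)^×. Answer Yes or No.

φ(17) = 17 − 1 = 16 = 2^4.
Test 2^(16/q) mod 17 for each prime factor q of 16:
2^8 ≡ 1 (mod 17)  [q = 2: ≡ 1 ✗]
Since 2^8 ≡ 1, the order of 2 divides 8 < 16, so 2 is not a primitive root.

No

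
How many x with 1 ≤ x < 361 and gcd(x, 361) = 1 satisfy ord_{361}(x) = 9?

6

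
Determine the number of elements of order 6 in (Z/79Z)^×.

2

φ(79) = 79 − 1 = 78 = 2 · 3 · 13.
(Z/79Z)^× is cyclic (|G| = 78); a cyclic group of order m has exactly φ(d) elements of each order d | m, and none otherwise.
6 = 2 · 3 divides 78, and φ(6) = 2.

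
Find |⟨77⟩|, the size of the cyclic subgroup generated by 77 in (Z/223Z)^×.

222

By Lagrange's theorem, ord_223(77) divides φ(223) = 223 − 1 = 222 = 2 · 3 · 37.
Divisors of 222: 1, 2, 3, 6, 37, 74, 111, 222.
Evaluate successive powers at the divisors of 222:
77^1 ≡ 77 (mod 223)
77^2 ≡ 131 (mod 223)
77^3 ≡ 52 (mod 223)
77^6 ≡ 28 (mod 223)
77^37 ≡ 40 (mod 223)
77^74 ≡ 39 (mod 223)
77^111 ≡ 222 (mod 223)
77^222 ≡ 1 (mod 223) ✓
Hence ord(77) = 222.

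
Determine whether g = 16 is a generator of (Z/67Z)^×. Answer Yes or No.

No

φ(67) = 67 − 1 = 66 = 2 · 3 · 11.
Test 16^(66/q) mod 67 for each prime factor q of 66:
16^33 ≡ 1 (mod 67)  [q = 2: ≡ 1 ✗]
16^22 ≡ 37 (mod 67)  [q = 3: ≢ 1 ✓]
16^6 ≡ 14 (mod 67)  [q = 11: ≢ 1 ✓]
The check at q = 2 fails, so 16 generates a proper subgroup.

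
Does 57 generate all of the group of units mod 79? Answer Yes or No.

No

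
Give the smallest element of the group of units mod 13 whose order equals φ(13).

φ(13) = 13 − 1 = 12 = 2^2 · 3.
g is a primitive root iff g^(12/q) ≢ 1 (mod 13) for each prime q ∈ {2, 3}.
g = 2: 2^6 ≡ 12; 2^4 ≡ 3 — none is 1, so 2 is a primitive root.
So 2 is the smallest generator of (Z/13Z)^×.

2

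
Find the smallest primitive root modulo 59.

2

φ(59) = 59 − 1 = 58 = 2 · 29.
g is a primitive root iff g^(58/q) ≢ 1 (mod 59) for each prime q ∈ {2, 29}.
g = 2: 2^29 ≡ 58; 2^2 ≡ 4 — none is 1, so 2 is a primitive root.
The smallest primitive root modulo 59 is 2.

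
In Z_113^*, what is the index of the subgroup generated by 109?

16

The order of 109 must divide φ(113) = 113 − 1 = 112 = 2^4 · 7.
Divisors of 112: 1, 2, 4, 7, 8, 14, 16, 28, 56, 112.
Evaluate successive powers at the divisors of 112:
109^1 ≡ 109
109^2 ≡ 16
109^4 ≡ 30
109^7 ≡ 1
Thus |⟨109⟩| = ord(109) = 7.
The index is φ(113) / ord(109) = 112 / 7 = 16.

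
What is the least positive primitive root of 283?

φ(283) = 283 − 1 = 282 = 2 · 3 · 47.
g is a primitive root iff g^(282/q) ≢ 1 (mod 283) for each prime q ∈ {2, 3, 47}.
g = 2: 2^141 ≡ 282; 2^94 ≡ 1 — hits 1, so not a primitive root.
g = 3: 3^141 ≡ 282; 3^94 ≡ 238; 3^6 ≡ 163 — none is 1, so 3 is a primitive root.
The smallest primitive root modulo 283 is 3.

3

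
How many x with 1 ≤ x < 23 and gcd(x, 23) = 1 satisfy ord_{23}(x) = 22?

10

φ(23) = 23 − 1 = 22 = 2 · 11.
Since (Z/23Z)^× is cyclic of order 22, the number of elements of order d is φ(d) when d | 22 and 0 otherwise.
22 = 2 · 11 divides 22, and φ(22) = 10.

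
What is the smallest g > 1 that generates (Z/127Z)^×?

3

φ(127) = 127 − 1 = 126 = 2 · 3^2 · 7.
Test candidates g = 2, 3, … against the prime factors q ∈ {2, 3, 7} of φ(127): g is a generator iff g^(126/q) ≢ 1 for every such q.
g = 2: 2^63 ≡ 1 — hits 1, so not a primitive root.
g = 3: 3^63 ≡ 126; 3^42 ≡ 107; 3^18 ≡ 4 — none is 1, so 3 is a primitive root.
The smallest primitive root modulo 127 is 3.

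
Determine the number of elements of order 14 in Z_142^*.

6

φ(142) = φ(2)·φ(71) = 1·70 = 70 = 2 · 5 · 7.
In a cyclic group of order 70, there are φ(d) elements of order d for each divisor d of 70, and zero for non-divisors.
14 = 2 · 7 divides 70, and φ(14) = 6.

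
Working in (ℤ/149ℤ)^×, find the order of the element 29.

ord(29) | φ(149) = 149 − 1 = 148 = 2^2 · 37.
Divisors of 148: 1, 2, 4, 37, 74, 148.
Compute 29^d (mod 149) for the divisors d until we hit 1:
29^1 ≡ 29
29^2 ≡ 96
29^4 ≡ 127
29^37 ≡ 1
Hence ord(29) = 37.

37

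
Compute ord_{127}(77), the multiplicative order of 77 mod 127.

By Lagrange's theorem, ord_127(77) divides φ(127) = 127 − 1 = 126 = 2 · 3^2 · 7.
Divisors of 126: 1, 2, 3, 6, 7, 9, 14, 18, 21, 42, 63, 126.
Check 77^d mod 127 for each divisor in increasing order:
77^1 ≡ 77 (mod 127)
77^2 ≡ 87 (mod 127)
77^3 ≡ 95 (mod 127)
77^6 ≡ 8 (mod 127)
77^7 ≡ 108 (mod 127)
77^9 ≡ 125 (mod 127)
77^14 ≡ 107 (mod 127)
77^18 ≡ 4 (mod 127)
77^21 ≡ 126 (mod 127)
77^42 ≡ 1 (mod 127) ✓
Hence ord(77) = 42.

42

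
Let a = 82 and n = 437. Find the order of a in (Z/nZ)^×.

99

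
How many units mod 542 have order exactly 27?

18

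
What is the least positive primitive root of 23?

φ(23) = 23 − 1 = 22 = 2 · 11.
g is a primitive root iff g^(22/q) ≢ 1 (mod 23) for each prime q ∈ {2, 11}.
g = 2: 2^11 ≡ 1 — hits 1, so not a primitive root.
g = 3: 3^11 ≡ 1 — hits 1, so not a primitive root.
g = 4: 4^11 ≡ 1 — hits 1, so not a primitive root.
g = 5: 5^11 ≡ 22; 5^2 ≡ 2 — none is 1, so 5 is a primitive root.
The smallest primitive root modulo 23 is 5.

5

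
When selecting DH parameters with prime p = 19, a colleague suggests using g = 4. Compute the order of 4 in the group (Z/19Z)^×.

9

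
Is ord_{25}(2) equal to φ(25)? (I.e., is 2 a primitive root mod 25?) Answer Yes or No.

Yes

φ(25) = φ(5^2) = 5·(5−1) = 20 = 2^2 · 5.
An element g generates (Z/25Z)^× iff g^(20/q) ≢ 1 (mod 25) for each prime q ∈ {2, 5}.
2^10 ≡ 24 (mod 25)  [q = 2: ≢ 1 ✓]
2^4 ≡ 16 (mod 25)  [q = 5: ≢ 1 ✓]
None equal 1, so ord_25(2) = 20: 2 is a primitive root.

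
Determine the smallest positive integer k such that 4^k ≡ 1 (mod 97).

24

By Lagrange's theorem, ord_97(4) divides φ(97) = 97 − 1 = 96 = 2^5 · 3.
Divisors of 96: 1, 2, 3, 4, 6, 8, 12, 16, 24, 32, 48, 96.
Check 4^d mod 97 for each divisor in increasing order:
4^1 ≡ 4 (mod 97)
4^2 ≡ 16 (mod 97)
4^3 ≡ 64 (mod 97)
4^4 ≡ 62 (mod 97)
4^6 ≡ 22 (mod 97)
4^8 ≡ 61 (mod 97)
4^12 ≡ 96 (mod 97)
4^16 ≡ 35 (mod 97)
4^24 ≡ 1 (mod 97) ✓
Hence ord(4) = 24.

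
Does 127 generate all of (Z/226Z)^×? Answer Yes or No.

No

φ(226) = φ(2)·φ(113) = 1·112 = 112 = 2^4 · 7.
127 is a primitive root mod 226 iff 127^(φ(226)/q) ≢ 1 for every prime q | φ(226), i.e. q ∈ {2, 7}.
127^56 ≡ 1 (mod 226)  [q = 2: ≡ 1 ✗]
127^16 ≡ 143 (mod 226)  [q = 7: ≢ 1 ✓]
127^56 ≡ 1 shows ord(127) | 56, strictly less than φ(226); not a primitive root.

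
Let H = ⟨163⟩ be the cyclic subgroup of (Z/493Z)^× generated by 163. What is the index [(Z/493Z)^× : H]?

4

By Lagrange's theorem, ord_493(163) divides φ(493) = φ(17·29) = (17−1)·(29−1) = 16·28 = 448 = 2^6 · 7.
Divisors of 448: 1, 2, 4, 7, 8, 14, 16, 28, 32, 56, 64, 112, 224, 448.
Compute 163^d (mod 493) for the divisors d until we hit 1:
163^1 ≡ 163 (mod 493)
163^2 ≡ 440 (mod 493)
163^4 ≡ 344 (mod 493)
163^7 ≡ 481 (mod 493)
163^8 ≡ 16 (mod 493)
163^14 ≡ 144 (mod 493)
163^16 ≡ 256 (mod 493)
163^28 ≡ 30 (mod 493)
163^32 ≡ 460 (mod 493)
163^56 ≡ 407 (mod 493)
163^64 ≡ 103 (mod 493)
163^112 ≡ 1 (mod 493) ✓
Thus |⟨163⟩| = ord(163) = 112.
The index is φ(493) / ord(163) = 448 / 112 = 4.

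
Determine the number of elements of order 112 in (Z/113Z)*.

48

φ(113) = 113 − 1 = 112 = 2^4 · 7.
(Z/113Z)^× is cyclic (|G| = 112); a cyclic group of order m has exactly φ(d) elements of each order d | m, and none otherwise.
112 = 2^4 · 7 divides 112, and φ(112) = 48.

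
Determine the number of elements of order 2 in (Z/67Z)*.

φ(67) = 67 − 1 = 66 = 2 · 3 · 11.
(Z/67Z)^× is cyclic (|G| = 66); a cyclic group of order m has exactly φ(d) elements of each order d | m, and none otherwise.
2 | 66, and φ(2) = 2 − 1 = 1.

1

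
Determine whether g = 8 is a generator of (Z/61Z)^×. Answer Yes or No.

φ(61) = 61 − 1 = 60 = 2^2 · 3 · 5.
8 is a primitive root mod 61 iff 8^(φ(61)/q) ≢ 1 for every prime q | φ(61), i.e. q ∈ {2, 3, 5}.
8^30 ≡ 60 (mod 61)  [q = 2: ≢ 1 ✓]
8^20 ≡ 1 (mod 61)  [q = 3: ≡ 1 ✗]
8^12 ≡ 58 (mod 61)  [q = 5: ≢ 1 ✓]
8^20 ≡ 1 shows ord(8) | 20, strictly less than φ(61); not a primitive root.

No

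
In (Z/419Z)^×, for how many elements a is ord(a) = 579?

φ(419) = 419 − 1 = 418 = 2 · 11 · 19.
Since (Z/419Z)^× is cyclic of order 418, the number of elements of order d is φ(d) when d | 418 and 0 otherwise.
Since 579 ∤ 418, the count is 0.

0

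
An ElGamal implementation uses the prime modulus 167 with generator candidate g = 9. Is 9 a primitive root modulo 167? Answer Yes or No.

φ(167) = 167 − 1 = 166 = 2 · 83.
It suffices to check that the order of 9 is not a proper divisor of 166: compute 9^(166/q) for q ∈ {2, 83}.
9^83 ≡ 1 (mod 167)  [q = 2: ≡ 1 ✗]
9^2 ≡ 81 (mod 167)  [q = 83: ≢ 1 ✓]
The check at q = 2 fails, so 9 generates a proper subgroup.

No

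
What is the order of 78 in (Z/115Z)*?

44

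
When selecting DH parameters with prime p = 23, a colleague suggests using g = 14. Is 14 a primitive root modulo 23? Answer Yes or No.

φ(23) = 23 − 1 = 22 = 2 · 11.
It suffices to check that the order of 14 is not a proper divisor of 22: compute 14^(22/q) for q ∈ {2, 11}.
14^11 ≡ 22 (mod 23)  [q = 2: ≢ 1 ✓]
14^2 ≡ 12 (mod 23)  [q = 11: ≢ 1 ✓]
Every test exponent gives a nontrivial residue, hence 14 generates the full group.

Yes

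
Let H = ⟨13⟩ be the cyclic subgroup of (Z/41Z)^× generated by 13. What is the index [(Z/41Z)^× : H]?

1

Since 13 ∈ (Z/41Z)^×, its order divides φ(41) = 41 − 1 = 40 = 2^3 · 5.
Divisors of 40: 1, 2, 4, 5, 8, 10, 20, 40.
Check 13^d mod 41 for each divisor in increasing order:
13^1 ≡ 13
13^2 ≡ 5
13^4 ≡ 25
13^5 ≡ 38
13^8 ≡ 10
13^10 ≡ 9
13^20 ≡ 40
13^40 ≡ 1
Thus |⟨13⟩| = ord(13) = 40.
The index is φ(41) / ord(13) = 40 / 40 = 1.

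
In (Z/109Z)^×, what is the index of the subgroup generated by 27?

12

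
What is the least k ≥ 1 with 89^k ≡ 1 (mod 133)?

Since 89 ∈ (Z/133Z)^×, its order divides φ(133) = φ(7·19) = (7−1)·(19−1) = 6·18 = 108 = 2^2 · 3^3.
Divisors of 108: 1, 2, 3, 4, 6, 9, 12, 18, 27, 36, 54, 108.
Test each divisor d:
89^1 ≡ 89 (mod 133)
89^2 ≡ 74 (mod 133)
89^3 ≡ 69 (mod 133)
89^4 ≡ 23 (mod 133)
89^6 ≡ 106 (mod 133)
89^9 ≡ 132 (mod 133)
89^12 ≡ 64 (mod 133)
89^18 ≡ 1 (mod 133) ✓
So ord_133(89) = 18.

18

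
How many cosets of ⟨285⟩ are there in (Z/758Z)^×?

27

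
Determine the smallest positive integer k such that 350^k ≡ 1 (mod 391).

176

ord(350) | φ(391) = φ(17·23) = (17−1)·(23−1) = 16·22 = 352 = 2^5 · 11.
Divisors of 352: 1, 2, 4, 8, 11, 16, 22, 32, 44, 88, 176, 352.
Evaluate successive powers at the divisors of 352:
350^1 ≡ 350 (mod 391)
350^2 ≡ 117 (mod 391)
350^4 ≡ 4 (mod 391)
350^8 ≡ 16 (mod 391)
350^11 ≡ 275 (mod 391)
350^16 ≡ 256 (mod 391)
350^22 ≡ 162 (mod 391)
350^32 ≡ 239 (mod 391)
350^44 ≡ 47 (mod 391)
350^88 ≡ 254 (mod 391)
350^176 ≡ 1 (mod 391) ✓
So ord_391(350) = 176.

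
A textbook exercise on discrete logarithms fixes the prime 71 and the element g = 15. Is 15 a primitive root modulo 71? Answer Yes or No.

No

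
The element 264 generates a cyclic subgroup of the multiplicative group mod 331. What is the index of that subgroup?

The order of 264 must divide φ(331) = 331 − 1 = 330 = 2 · 3 · 5 · 11.
Divisors of 330: 1, 2, 3, 5, 6, 10, 11, 15, 22, 30, 33, 55, 66, 110, 165, 330.
Test each divisor d:
264^1 ≡ 264 (mod 331)
264^2 ≡ 186 (mod 331)
264^3 ≡ 116 (mod 331)
264^5 ≡ 61 (mod 331)
264^6 ≡ 216 (mod 331)
264^10 ≡ 80 (mod 331)
264^11 ≡ 267 (mod 331)
264^15 ≡ 246 (mod 331)
264^22 ≡ 124 (mod 331)
264^30 ≡ 274 (mod 331)
264^33 ≡ 8 (mod 331)
264^55 ≡ 330 (mod 331)
264^66 ≡ 64 (mod 331)
264^110 ≡ 1 (mod 331) ✓
So ord_331(264) = 110, hence |⟨264⟩| = 110.
Index = |(Z/331Z)^×| / |⟨264⟩| = 330 / 110 = 3.

3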